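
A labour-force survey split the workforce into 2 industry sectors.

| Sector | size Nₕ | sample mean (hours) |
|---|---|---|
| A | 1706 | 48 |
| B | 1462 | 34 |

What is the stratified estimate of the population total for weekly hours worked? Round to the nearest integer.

Population total = Σ Nₕ·x̄ₕ (each stratum's size times its mean).
1706·48 + 1462·34 = 81888 + 49708 = 131596.

131596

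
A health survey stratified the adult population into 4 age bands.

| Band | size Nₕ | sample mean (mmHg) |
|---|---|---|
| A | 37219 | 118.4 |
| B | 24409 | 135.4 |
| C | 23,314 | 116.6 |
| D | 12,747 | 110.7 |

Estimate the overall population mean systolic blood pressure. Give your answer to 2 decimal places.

N = 37219 + 24409 + 23314 + 12747 = 97689.
Weight each subgroup mean by Nₕ/N and sum.
Σ Nₕx̄ₕ = 37219·118.4 + 24409·135.4 + 23314·116.6 + 12747·110.7 = 4406729.6 + 3304978.6 + 2718412.4 + 1411092.9 = 11841213.5.
Divide by N: 11841213.5 / 97689 = 121.2134... → 121.21.

121.21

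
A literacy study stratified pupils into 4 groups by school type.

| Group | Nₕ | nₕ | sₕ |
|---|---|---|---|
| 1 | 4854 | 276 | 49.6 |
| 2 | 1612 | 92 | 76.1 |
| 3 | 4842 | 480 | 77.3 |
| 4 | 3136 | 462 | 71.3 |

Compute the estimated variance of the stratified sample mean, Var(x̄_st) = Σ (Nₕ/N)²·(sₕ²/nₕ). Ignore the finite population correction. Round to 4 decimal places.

N = 14444. Term for each stratum: Wₕ²sₕ²/nₕ.
Var(x̄_st) = 1.0066508 + 0.7840371 + 1.3989183 + 0.5186976 = 3.7083038 → 3.7083.

3.7083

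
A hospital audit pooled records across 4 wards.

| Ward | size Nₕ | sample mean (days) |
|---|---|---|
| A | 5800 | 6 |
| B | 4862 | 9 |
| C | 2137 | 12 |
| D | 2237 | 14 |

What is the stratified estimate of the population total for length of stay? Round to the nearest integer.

135520

Estimate total by summing Nₕ·x̄ₕ over strata.
5800·6 + 4862·9 + 2137·12 + 2237·14 = 34800 + 43758 + 25644 + 31318 = 135520.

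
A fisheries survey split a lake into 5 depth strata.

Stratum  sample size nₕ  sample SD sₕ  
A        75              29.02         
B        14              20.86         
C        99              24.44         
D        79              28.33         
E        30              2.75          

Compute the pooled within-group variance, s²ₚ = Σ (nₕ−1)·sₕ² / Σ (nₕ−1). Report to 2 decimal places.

Degrees of freedom: 74 + 13 + 98 + 78 + 29 = 292.
Σ(nₕ−1)sₕ² = 74·842.1604 + 13·435.1396 + 98·597.3136 + 78·802.5889 + 29·7.5625 = 189334.6639.
s²ₚ = 189334.6639 / 292 = 648.4064... → 648.41.

648.41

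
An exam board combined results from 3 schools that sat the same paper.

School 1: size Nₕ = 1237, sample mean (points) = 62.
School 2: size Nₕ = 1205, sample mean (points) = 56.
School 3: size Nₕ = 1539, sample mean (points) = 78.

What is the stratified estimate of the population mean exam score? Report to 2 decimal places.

N = 3981; weights Wₕ = Nₕ/N = (0.3107, 0.3027, 0.3866).
x̄_st = Σ Wₕ·x̄ₕ = 0.3107·62 + 0.3027·56 + 0.3866·78 ≈ 66.3693...
→ 66.37.

66.37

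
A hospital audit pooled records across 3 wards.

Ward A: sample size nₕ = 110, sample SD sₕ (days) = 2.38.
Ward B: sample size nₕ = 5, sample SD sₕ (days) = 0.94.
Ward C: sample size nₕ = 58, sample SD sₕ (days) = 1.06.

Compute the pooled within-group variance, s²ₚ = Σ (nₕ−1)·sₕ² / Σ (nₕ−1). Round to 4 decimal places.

4.0294

A: (110−1)·2.38² = 109·5.6644 = 617.4196
B: (5−1)·0.94² = 4·0.8836 = 3.5344
C: (58−1)·1.06² = 57·1.1236 = 64.0452
Numerator = 684.9992; denominator = Σ(nₕ−1) = 170.
s²ₚ = 684.9992/170 = 4.029407... → 4.0294.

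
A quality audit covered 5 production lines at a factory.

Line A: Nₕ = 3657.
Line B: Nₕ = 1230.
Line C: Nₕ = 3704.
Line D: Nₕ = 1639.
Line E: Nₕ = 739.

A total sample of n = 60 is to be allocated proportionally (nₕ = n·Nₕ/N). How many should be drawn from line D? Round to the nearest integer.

9

Share of line D = 1639/10969 = 0.14942.
Allocate 60 × 0.14942 = 8.965... → 9.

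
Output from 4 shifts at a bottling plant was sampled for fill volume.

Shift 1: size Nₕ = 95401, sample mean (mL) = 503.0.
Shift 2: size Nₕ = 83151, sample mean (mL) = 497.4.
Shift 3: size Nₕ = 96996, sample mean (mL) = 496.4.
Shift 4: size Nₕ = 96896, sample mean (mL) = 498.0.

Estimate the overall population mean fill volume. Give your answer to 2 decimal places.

x̄_st = (Σ Nₕx̄ₕ) / (Σ Nₕ) = (95401·503.0 + 83151·497.4 + 96996·496.4 + 96896·498.0) / 372444
= 185749032.8 / 372444 = 498.7301... → 498.73.

498.73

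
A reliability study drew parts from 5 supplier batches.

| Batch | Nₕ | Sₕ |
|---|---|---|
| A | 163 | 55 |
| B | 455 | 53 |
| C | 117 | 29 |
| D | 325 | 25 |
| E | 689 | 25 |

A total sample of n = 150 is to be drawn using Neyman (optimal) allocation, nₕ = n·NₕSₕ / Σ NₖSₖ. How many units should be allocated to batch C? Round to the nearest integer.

Σ NₕSₕ = 163·55 + 455·53 + 117·29 + 325·25 + 689·25 = 61823.
Share for C: 3393/61823 = 0.05488.
n_C = 150 × 0.05488 = 8.232... → 8.

8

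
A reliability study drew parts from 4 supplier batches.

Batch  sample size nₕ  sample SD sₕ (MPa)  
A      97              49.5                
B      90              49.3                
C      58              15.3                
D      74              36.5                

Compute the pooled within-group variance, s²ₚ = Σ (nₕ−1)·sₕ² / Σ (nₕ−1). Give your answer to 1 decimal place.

A: (97−1)·49.5² = 96·2450.25 = 235224
B: (90−1)·49.3² = 89·2430.49 = 216313.61
C: (58−1)·15.3² = 57·234.09 = 13343.13
D: (74−1)·36.5² = 73·1332.25 = 97254.25
Numerator = 562134.99; denominator = Σ(nₕ−1) = 315.
s²ₚ = 562134.99/315 = 1784.556... → 1784.6.

1784.6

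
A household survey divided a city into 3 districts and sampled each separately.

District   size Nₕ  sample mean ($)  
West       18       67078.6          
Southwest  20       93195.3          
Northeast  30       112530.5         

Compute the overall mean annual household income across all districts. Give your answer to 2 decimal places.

N = 18 + 20 + 30 = 68.
The stratified mean weights each stratum mean by its population share Nₕ/N.
Σ Nₕx̄ₕ = 18·67078.6 + 20·93195.3 + 30·112530.5 = 1207414.8 + 1863906 + 3375915 = 6447235.8.
Divide by N: 6447235.8 / 68 = 94812.2912... → 94812.29.

94812.29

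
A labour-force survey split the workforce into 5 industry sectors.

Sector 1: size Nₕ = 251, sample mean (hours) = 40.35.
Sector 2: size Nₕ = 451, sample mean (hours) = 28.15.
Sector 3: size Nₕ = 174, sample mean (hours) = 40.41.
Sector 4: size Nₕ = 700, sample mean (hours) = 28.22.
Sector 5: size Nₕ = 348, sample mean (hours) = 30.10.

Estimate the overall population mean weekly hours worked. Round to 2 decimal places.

31.23

N = 1924; weights Wₕ = Nₕ/N = (0.1305, 0.2344, 0.0904, 0.3638, 0.1809).
x̄_st = Σ Wₕ·x̄ₕ = 0.1305·40.35 + 0.2344·28.15 + 0.0904·40.41 + 0.3638·28.22 + 0.1809·30.10 ≈ 31.2285...
→ 31.23.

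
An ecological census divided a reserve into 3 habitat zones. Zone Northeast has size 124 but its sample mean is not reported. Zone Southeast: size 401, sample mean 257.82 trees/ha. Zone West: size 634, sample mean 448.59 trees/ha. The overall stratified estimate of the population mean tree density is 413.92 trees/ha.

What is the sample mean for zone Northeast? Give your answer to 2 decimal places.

741.46

Σ Nₕx̄ₕ = N·μ, so 124·x̄_Northeast = 1159·413.92 − (401·257.82 + 634·448.59).
= 479733.28 − 387791.88 = 91941.4.
x̄_Northeast = 91941.4 / 124 = 741.4629... → 741.46.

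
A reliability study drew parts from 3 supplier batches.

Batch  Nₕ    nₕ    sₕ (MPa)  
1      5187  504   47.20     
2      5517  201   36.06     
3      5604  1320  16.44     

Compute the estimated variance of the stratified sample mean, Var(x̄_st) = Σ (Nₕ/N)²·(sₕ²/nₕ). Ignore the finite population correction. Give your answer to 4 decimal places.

1.2117

N = 16308. Term for each stratum: Wₕ²sₕ²/nₕ.
Var(x̄_st) = 0.4471822 + 0.7403890 + 0.0241782 = 1.2117495 → 1.2117.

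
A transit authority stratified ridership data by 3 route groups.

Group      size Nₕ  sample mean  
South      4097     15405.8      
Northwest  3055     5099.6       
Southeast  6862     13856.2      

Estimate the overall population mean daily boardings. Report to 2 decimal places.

N = 4097 + 3055 + 6862 = 14014.
Weight each subgroup mean by Nₕ/N and sum.
Σ Nₕx̄ₕ = 4097·15405.8 + 3055·5099.6 + 6862·13856.2 = 63117562.6 + 15579278 + 95081244.4 = 173778085.
Divide by N: 173778085 / 14014 = 12400.3200... → 12400.32.

12400.32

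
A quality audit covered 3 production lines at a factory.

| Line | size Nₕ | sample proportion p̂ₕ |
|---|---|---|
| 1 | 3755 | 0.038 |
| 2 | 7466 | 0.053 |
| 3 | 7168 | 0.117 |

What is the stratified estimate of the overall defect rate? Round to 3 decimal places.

Wₕ = Nₕ/N with N = 18389: 0.2042, 0.4060, 0.3898.
p̂_st = 0.2042·0.038 + 0.4060·0.053 + 0.3898·0.117 ≈ 0.07488... → 0.075.

0.075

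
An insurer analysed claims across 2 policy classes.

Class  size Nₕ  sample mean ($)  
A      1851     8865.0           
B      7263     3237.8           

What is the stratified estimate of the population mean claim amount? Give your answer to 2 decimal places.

4380.65

x̄_st = (Σ Nₕx̄ₕ) / (Σ Nₕ) = (1851·8865.0 + 7263·3237.8) / 9114
= 39925256.4 / 9114 = 4380.6513... → 4380.65.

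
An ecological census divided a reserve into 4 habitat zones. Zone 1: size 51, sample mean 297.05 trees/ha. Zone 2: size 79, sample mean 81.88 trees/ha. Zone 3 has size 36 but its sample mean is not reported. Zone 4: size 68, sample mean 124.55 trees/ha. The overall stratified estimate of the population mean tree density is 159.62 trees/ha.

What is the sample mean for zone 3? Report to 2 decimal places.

201.77

N = 51 + 79 + 36 + 68 = 234.
Overall total = μ·N = 159.62·234 = 37351.08.
Subtract the known strata: 51·297.05 + 79·81.88 + 68·124.55 = 30087.47.
Remaining total for zone 3: 37351.08 − 30087.47 = 7263.61.
Divide by its size: 7263.61 / 36 = 201.7669... → 201.77.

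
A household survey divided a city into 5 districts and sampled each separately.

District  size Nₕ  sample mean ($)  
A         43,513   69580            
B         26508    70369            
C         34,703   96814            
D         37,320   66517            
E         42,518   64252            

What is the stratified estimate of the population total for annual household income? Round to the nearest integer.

13466993210

Estimate total by summing Nₕ·x̄ₕ over strata.
43513·69580 + 26508·70369 + 34703·96814 + 37320·66517 + 42518·64252 = 3027634540 + 1865341452 + 3359736242 + 2482414440 + 2731866536 = 13466993210.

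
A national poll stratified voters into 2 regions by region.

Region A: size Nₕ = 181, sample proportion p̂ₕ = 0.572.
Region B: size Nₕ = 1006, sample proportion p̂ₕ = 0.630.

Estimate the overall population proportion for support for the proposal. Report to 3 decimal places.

N = 181 + 1006 = 1187.
Overall proportion = Σ (Nₕ/N)·p̂ₕ.
Σ Nₕp̂ₕ = 103.532 + 633.78 = 737.312.
737.312 / 1187 = 0.62116... → 0.621.

0.621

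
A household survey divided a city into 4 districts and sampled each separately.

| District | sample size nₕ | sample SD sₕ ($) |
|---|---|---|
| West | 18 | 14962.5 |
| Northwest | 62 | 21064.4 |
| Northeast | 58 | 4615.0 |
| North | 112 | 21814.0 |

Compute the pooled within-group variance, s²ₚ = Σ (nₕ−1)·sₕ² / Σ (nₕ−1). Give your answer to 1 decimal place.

Degrees of freedom: 17 + 61 + 57 + 111 = 246.
Σ(nₕ−1)sₕ² = 17·223876406.25 + 61·443708947.36 + 57·21298225 + 111·475850596 = 84905559676.21.
s²ₚ = 84905559676.21 / 246 = 345144551.529... → 345144551.5.

345144551.5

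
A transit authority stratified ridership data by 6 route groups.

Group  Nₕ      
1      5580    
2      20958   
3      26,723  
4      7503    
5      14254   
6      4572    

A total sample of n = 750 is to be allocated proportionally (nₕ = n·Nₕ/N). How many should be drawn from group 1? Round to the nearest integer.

N = 5580 + 20958 + 26723 + 7503 + 14254 + 4572 = 79590.
n_1 = 750·5580/79590 = 52.582... → 53.

53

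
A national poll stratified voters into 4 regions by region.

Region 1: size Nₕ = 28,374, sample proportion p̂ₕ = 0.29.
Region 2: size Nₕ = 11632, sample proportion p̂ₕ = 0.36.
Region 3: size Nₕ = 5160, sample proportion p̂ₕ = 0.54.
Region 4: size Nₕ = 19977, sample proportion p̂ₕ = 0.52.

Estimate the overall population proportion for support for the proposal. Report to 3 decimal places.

0.393

N = 28374 + 11632 + 5160 + 19977 = 65143.
Overall proportion = Σ (Nₕ/N)·p̂ₕ.
Σ Nₕp̂ₕ = 8228.46 + 4187.52 + 2786.4 + 10388.04 = 25590.42.
25590.42 / 65143 = 0.39283... → 0.393.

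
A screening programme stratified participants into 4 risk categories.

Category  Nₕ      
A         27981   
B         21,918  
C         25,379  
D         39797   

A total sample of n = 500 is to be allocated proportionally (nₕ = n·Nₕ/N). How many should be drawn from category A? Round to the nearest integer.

Share of category A = 27981/115075 = 0.24315.
Allocate 500 × 0.24315 = 121.577... → 122.

122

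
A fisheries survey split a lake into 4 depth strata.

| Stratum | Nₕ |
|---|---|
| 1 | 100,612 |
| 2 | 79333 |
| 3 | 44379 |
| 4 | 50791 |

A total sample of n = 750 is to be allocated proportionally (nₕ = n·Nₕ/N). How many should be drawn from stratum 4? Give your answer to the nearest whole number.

138

Share of stratum 4 = 50791/275115 = 0.18462.
Allocate 750 × 0.18462 = 138.463... → 138.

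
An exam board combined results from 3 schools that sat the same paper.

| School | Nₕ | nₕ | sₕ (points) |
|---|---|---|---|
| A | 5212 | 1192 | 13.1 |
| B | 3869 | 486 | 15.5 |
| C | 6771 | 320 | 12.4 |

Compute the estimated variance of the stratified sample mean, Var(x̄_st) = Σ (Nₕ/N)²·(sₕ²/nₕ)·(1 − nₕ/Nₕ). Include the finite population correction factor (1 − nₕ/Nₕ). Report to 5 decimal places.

N = 15852. Term for each stratum: Wₕ²sₕ²/nₕ·(1−nₕ/Nₕ).
Var(x̄_st) = 0.01200407 + 0.02574896 + 0.08352281 = 0.12127585 → 0.12128.

0.12128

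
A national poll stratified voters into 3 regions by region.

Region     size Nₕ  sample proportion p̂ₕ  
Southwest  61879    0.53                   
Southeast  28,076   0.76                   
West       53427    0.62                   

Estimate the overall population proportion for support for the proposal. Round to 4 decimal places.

Wₕ = Nₕ/N with N = 143382: 0.4316, 0.1958, 0.3726.
p̂_st = 0.4316·0.53 + 0.1958·0.76 + 0.3726·0.62 ≈ 0.608573... → 0.6086.

0.6086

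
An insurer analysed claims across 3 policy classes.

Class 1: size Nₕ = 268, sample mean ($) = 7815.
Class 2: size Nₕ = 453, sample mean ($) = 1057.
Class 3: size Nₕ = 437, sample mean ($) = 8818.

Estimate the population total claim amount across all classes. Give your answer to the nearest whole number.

6426707

1: 268·7815 = 2094420
2: 453·1057 = 478821
3: 437·8818 = 3853466
τ̂ = Σ Nₕx̄ₕ = 6426707.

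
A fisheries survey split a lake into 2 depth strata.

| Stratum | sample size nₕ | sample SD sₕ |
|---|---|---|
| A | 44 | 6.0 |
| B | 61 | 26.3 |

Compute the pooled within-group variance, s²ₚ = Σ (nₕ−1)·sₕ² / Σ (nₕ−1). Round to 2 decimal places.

417.96

Degrees of freedom: 43 + 60 = 103.
Σ(nₕ−1)sₕ² = 43·36 + 60·691.69 = 43049.4.
s²ₚ = 43049.4 / 103 = 417.9553... → 417.96.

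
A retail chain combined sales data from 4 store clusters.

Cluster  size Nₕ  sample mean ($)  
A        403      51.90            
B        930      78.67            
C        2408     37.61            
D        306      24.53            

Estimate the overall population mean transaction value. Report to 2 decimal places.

x̄_st = (Σ Nₕx̄ₕ) / (Σ Nₕ) = (403·51.90 + 930·78.67 + 2408·37.61 + 306·24.53) / 4047
= 192149.86 / 4047 = 47.4796... → 47.48.

47.48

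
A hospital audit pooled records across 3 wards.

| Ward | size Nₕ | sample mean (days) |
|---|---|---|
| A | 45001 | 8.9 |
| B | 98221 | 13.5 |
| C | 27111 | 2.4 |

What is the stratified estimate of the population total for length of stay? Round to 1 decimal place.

1791558.8

Estimate total by summing Nₕ·x̄ₕ over strata.
45001·8.9 + 98221·13.5 + 27111·2.4 = 400508.9 + 1325983.5 + 65066.4 = 1791558.8.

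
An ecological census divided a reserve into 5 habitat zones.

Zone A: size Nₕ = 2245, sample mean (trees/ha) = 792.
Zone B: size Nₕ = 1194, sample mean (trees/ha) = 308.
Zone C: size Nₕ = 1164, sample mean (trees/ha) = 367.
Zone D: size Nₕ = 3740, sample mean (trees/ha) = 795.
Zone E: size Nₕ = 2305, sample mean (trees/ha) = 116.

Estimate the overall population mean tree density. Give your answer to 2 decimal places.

N = 2245 + 1194 + 1164 + 3740 + 2305 = 10648.
Overall mean = Σ (Nₕ/N)·x̄ₕ — weight by population share, not a simple average.
Σ Nₕx̄ₕ = 2245·792 + 1194·308 + 1164·367 + 3740·795 + 2305·116 = 1778040 + 367752 + 427188 + 2973300 + 267380 = 5813660.
Divide by N: 5813660 / 10648 = 545.9861... → 545.99.

545.99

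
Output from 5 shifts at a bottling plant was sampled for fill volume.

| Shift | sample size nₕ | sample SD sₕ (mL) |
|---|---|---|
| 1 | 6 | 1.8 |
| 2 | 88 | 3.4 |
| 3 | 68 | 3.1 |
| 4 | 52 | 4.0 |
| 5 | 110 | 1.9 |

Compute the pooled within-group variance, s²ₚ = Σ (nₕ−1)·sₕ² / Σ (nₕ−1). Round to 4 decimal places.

1: (6−1)·1.8² = 5·3.24 = 16.2
2: (88−1)·3.4² = 87·11.56 = 1005.72
3: (68−1)·3.1² = 67·9.61 = 643.87
4: (52−1)·4.0² = 51·16 = 816
5: (110−1)·1.9² = 109·3.61 = 393.49
Numerator = 2875.28; denominator = Σ(nₕ−1) = 319.
s²ₚ = 2875.28/319 = 9.013417... → 9.0134.

9.0134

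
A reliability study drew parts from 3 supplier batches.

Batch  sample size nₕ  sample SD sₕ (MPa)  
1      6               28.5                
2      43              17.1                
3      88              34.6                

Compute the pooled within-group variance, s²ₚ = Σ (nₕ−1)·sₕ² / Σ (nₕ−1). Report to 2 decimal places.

1: (6−1)·28.5² = 5·812.25 = 4061.25
2: (43−1)·17.1² = 42·292.41 = 12281.22
3: (88−1)·34.6² = 87·1197.16 = 104152.92
Numerator = 120495.39; denominator = Σ(nₕ−1) = 134.
s²ₚ = 120495.39/134 = 899.2193... → 899.22.

899.22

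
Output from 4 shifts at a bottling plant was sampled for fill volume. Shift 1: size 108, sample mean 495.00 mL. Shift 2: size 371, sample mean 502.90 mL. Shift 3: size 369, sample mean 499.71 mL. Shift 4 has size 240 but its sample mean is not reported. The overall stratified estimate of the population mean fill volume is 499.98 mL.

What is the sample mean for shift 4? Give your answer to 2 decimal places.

N = 108 + 371 + 369 + 240 = 1088.
Overall total = μ·N = 499.98·1088 = 543978.24.
Subtract the known strata: 108·495.00 + 371·502.90 + 369·499.71 = 424428.89.
Remaining total for shift 4: 543978.24 − 424428.89 = 119549.35.
Divide by its size: 119549.35 / 240 = 498.1223... → 498.12.

498.12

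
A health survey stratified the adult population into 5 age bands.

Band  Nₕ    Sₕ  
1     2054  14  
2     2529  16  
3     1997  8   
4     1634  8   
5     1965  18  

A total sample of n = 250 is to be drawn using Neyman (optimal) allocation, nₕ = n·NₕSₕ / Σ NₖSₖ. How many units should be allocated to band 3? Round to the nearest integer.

30

1: NₕSₕ = 2054·14 = 28756
2: NₕSₕ = 2529·16 = 40464
3: NₕSₕ = 1997·8 = 15976
4: NₕSₕ = 1634·8 = 13072
5: NₕSₕ = 1965·18 = 35370
Σ NₕSₕ = 133638.
n_3 = 250·15976/133638 = 29.887... → 30.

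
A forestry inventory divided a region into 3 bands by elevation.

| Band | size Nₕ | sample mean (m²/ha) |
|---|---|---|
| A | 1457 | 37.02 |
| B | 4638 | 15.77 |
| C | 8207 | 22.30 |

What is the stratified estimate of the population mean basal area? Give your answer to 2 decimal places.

x̄_st = (Σ Nₕx̄ₕ) / (Σ Nₕ) = (1457·37.02 + 4638·15.77 + 8207·22.30) / 14302
= 310095.5 / 14302 = 21.6820... → 21.68.

21.68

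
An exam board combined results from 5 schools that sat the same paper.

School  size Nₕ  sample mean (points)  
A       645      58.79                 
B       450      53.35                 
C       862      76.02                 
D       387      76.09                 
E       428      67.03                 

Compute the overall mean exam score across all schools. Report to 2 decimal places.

66.95

x̄_st = (Σ Nₕx̄ₕ) / (Σ Nₕ) = (645·58.79 + 450·53.35 + 862·76.02 + 387·76.09 + 428·67.03) / 2772
= 185591.96 / 2772 = 66.9524... → 66.95.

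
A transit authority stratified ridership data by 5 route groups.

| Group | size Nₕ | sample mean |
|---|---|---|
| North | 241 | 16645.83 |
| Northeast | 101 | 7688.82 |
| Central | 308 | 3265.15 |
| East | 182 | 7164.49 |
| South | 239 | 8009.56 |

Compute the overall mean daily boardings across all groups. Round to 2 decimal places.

8414.66

N = 1071; weights Wₕ = Nₕ/N = (0.2250, 0.0943, 0.2876, 0.1699, 0.2232).
x̄_st = Σ Wₕ·x̄ₕ = 0.2250·16645.83 + 0.0943·7688.82 + 0.2876·3265.15 + 0.1699·7164.49 + 0.2232·8009.56 ≈ 8414.6630...
→ 8414.66.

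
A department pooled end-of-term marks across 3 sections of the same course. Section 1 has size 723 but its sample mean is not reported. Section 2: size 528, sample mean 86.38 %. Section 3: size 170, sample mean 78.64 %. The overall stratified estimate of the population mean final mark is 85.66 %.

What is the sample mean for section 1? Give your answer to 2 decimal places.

86.78

N = 723 + 528 + 170 = 1421.
Overall total = μ·N = 85.66·1421 = 121722.86.
Subtract the known strata: 528·86.38 + 170·78.64 = 58977.44.
Remaining total for section 1: 121722.86 − 58977.44 = 62745.42.
Divide by its size: 62745.42 / 723 = 86.7848... → 86.78.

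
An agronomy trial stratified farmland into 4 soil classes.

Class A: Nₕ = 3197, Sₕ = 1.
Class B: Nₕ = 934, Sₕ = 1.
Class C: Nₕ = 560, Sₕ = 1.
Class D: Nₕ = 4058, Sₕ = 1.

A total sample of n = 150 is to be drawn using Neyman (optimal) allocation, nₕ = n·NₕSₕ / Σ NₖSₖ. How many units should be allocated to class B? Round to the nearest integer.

16

A: NₕSₕ = 3197·1 = 3197
B: NₕSₕ = 934·1 = 934
C: NₕSₕ = 560·1 = 560
D: NₕSₕ = 4058·1 = 4058
Σ NₕSₕ = 8749.
n_B = 150·934/8749 = 16.013... → 16.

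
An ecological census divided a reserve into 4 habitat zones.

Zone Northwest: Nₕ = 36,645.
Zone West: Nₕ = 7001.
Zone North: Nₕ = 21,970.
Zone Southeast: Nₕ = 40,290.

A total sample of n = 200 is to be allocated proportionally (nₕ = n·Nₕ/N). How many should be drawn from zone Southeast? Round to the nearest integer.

76

Share of zone Southeast = 40290/105906 = 0.38043.
Allocate 200 × 0.38043 = 76.086... → 76.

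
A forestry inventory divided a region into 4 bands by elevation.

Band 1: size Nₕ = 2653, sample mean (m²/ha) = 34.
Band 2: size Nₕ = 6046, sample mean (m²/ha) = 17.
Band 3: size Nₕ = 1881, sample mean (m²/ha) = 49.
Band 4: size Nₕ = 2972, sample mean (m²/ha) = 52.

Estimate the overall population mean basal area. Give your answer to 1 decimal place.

N = 13552; weights Wₕ = Nₕ/N = (0.1958, 0.4461, 0.1388, 0.2193).
x̄_st = Σ Wₕ·x̄ₕ = 0.1958·34 + 0.4461·17 + 0.1388·49 + 0.2193·52 ≈ 32.445...
→ 32.4.

32.4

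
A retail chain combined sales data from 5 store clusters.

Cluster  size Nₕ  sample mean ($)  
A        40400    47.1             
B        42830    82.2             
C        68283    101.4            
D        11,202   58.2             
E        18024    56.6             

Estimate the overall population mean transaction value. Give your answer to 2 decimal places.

x̄_st = (Σ Nₕx̄ₕ) / (Σ Nₕ) = (40400·47.1 + 42830·82.2 + 68283·101.4 + 11202·58.2 + 18024·56.6) / 180739
= 14019477 / 180739 = 77.5675... → 77.57.

77.57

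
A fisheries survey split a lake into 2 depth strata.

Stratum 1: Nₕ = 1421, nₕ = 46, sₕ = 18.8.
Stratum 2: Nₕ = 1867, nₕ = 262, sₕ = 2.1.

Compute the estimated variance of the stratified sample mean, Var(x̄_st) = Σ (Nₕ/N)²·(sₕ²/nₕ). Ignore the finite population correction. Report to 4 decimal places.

1.4405

N = 3288; Wₕ = Nₕ/N.
stratum 1: (1421/3288)²·18.8²/46 = 1.4351008
stratum 2: (1867/3288)²·2.1²/262 = 0.0054270
Sum = 1.4405278 → 1.4405.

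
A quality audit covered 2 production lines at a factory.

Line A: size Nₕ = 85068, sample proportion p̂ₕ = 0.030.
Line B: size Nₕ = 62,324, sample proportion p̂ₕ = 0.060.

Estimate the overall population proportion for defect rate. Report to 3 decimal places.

N = 85068 + 62324 = 147392.
Overall proportion = Σ (Nₕ/N)·p̂ₕ.
Σ Nₕp̂ₕ = 2552.04 + 3739.44 = 6291.48.
6291.48 / 147392 = 0.04269... → 0.043.

0.043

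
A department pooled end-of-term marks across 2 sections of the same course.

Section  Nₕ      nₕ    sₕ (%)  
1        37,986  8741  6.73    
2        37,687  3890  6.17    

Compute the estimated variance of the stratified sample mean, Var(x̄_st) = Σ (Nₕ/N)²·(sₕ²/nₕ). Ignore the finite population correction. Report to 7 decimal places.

N = 75673. Term for each stratum: Wₕ²sₕ²/nₕ.
Var(x̄_st) = 0.0013056724 + 0.0024272916 = 0.0037329641 → 0.0037330.

0.0037330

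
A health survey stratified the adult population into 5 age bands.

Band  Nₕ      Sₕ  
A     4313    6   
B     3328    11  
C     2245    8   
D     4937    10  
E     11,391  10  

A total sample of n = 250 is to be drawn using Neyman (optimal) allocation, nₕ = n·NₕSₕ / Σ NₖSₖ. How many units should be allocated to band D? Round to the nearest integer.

Σ NₕSₕ = 4313·6 + 3328·11 + 2245·8 + 4937·10 + 11391·10 = 243726.
Share for D: 49370/243726 = 0.20256.
n_D = 250 × 0.20256 = 50.641... → 51.

51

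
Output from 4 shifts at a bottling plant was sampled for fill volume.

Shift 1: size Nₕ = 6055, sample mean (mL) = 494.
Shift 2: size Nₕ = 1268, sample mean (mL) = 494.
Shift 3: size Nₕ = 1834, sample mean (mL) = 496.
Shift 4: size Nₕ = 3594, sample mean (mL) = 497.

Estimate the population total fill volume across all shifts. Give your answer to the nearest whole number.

1: 6055·494 = 2991170
2: 1268·494 = 626392
3: 1834·496 = 909664
4: 3594·497 = 1786218
τ̂ = Σ Nₕx̄ₕ = 6313444.

6313444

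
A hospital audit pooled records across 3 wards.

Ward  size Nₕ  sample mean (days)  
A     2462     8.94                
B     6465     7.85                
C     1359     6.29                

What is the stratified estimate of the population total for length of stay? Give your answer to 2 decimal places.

81308.64

A: 2462·8.94 = 22010.28
B: 6465·7.85 = 50750.25
C: 1359·6.29 = 8548.11
τ̂ = Σ Nₕx̄ₕ = 81308.64.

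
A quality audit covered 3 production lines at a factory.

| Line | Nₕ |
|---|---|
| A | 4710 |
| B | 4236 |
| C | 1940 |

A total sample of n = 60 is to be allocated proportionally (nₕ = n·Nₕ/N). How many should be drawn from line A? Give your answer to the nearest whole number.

N = 4710 + 4236 + 1940 = 10886.
n_A = 60·4710/10886 = 25.960... → 26.

26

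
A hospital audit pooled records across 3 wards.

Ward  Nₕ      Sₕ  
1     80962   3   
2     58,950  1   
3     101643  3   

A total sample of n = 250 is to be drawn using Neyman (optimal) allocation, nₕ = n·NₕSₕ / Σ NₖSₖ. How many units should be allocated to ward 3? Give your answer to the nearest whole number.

126

1: NₕSₕ = 80962·3 = 242886
2: NₕSₕ = 58950·1 = 58950
3: NₕSₕ = 101643·3 = 304929
Σ NₕSₕ = 606765.
n_3 = 250·304929/606765 = 125.637... → 126.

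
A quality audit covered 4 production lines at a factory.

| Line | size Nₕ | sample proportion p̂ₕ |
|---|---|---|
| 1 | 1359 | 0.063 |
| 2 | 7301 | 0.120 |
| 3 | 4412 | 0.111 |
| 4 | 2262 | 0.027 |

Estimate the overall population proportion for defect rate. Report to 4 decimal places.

0.0986

N = 1359 + 7301 + 4412 + 2262 = 15334.
Overall proportion = Σ (Nₕ/N)·p̂ₕ.
Σ Nₕp̂ₕ = 85.617 + 876.12 + 489.732 + 61.074 = 1512.543.
1512.543 / 15334 = 0.098640... → 0.0986.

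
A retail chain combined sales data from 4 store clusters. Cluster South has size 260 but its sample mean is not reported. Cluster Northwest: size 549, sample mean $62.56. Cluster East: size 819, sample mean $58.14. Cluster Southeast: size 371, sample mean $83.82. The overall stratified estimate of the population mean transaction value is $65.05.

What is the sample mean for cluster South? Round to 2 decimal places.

N = 260 + 549 + 819 + 371 = 1999.
Overall total = μ·N = 65.05·1999 = 130034.95.
Subtract the known strata: 549·62.56 + 819·58.14 + 371·83.82 = 113059.32.
Remaining total for cluster South: 130034.95 − 113059.32 = 16975.63.
Divide by its size: 16975.63 / 260 = 65.2909... → 65.29.

65.29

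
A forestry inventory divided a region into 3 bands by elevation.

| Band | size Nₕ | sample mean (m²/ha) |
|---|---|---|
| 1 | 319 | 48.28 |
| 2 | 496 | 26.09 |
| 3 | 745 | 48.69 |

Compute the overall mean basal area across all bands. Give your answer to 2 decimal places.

41.42

x̄_st = (Σ Nₕx̄ₕ) / (Σ Nₕ) = (319·48.28 + 496·26.09 + 745·48.69) / 1560
= 64616.01 / 1560 = 41.4205... → 41.42.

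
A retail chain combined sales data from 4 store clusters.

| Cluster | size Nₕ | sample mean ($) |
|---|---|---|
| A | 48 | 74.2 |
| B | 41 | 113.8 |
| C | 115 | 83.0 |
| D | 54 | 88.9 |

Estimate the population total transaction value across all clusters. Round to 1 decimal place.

22573.0

A: 48·74.2 = 3561.6
B: 41·113.8 = 4665.8
C: 115·83.0 = 9545
D: 54·88.9 = 4800.6
τ̂ = Σ Nₕx̄ₕ = 22573.0.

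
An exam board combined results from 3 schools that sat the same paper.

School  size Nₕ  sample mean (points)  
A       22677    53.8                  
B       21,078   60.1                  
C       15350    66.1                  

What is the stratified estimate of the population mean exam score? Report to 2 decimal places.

59.24

N = 22677 + 21078 + 15350 = 59105.
Overall mean = Σ (Nₕ/N)·x̄ₕ — weight by population share, not a simple average.
Σ Nₕx̄ₕ = 22677·53.8 + 21078·60.1 + 15350·66.1 = 1220022.6 + 1266787.8 + 1014635 = 3501445.4.
Divide by N: 3501445.4 / 59105 = 59.2411... → 59.24.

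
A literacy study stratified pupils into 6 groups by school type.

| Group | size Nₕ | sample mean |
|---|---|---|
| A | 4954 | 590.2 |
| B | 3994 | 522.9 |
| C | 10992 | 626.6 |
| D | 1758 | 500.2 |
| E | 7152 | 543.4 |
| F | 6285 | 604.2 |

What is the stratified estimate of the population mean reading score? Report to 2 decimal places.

582.41

N = 35135; weights Wₕ = Nₕ/N = (0.1410, 0.1137, 0.3129, 0.0500, 0.2036, 0.1789).
x̄_st = Σ Wₕ·x̄ₕ = 0.1410·590.2 + 0.1137·522.9 + 0.3129·626.6 + 0.0500·500.2 + 0.2036·543.4 + 0.1789·604.2 ≈ 582.4120...
→ 582.41.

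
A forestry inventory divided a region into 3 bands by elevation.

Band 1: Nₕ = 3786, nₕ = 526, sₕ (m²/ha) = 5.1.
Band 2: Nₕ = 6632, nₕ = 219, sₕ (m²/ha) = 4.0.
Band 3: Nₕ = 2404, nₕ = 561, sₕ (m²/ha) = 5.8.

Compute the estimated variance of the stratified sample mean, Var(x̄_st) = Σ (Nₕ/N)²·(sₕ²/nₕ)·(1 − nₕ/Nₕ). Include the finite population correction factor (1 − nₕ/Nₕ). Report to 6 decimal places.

N = 12822. Term for each stratum: Wₕ²sₕ²/nₕ·(1−nₕ/Nₕ).
Var(x̄_st) = 0.003712285 + 0.018900360 + 0.001616000 = 0.024228645 → 0.024229.

0.024229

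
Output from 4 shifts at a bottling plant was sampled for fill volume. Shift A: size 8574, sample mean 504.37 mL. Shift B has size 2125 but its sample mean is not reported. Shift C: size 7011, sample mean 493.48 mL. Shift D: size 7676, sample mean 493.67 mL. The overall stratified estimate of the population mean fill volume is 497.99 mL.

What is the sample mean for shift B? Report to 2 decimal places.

Σ Nₕx̄ₕ = N·μ, so 2125·x̄_B = 25386·497.99 − (8574·504.37 + 7011·493.48 + 7676·493.67).
= 12641974.14 − 11573667.58 = 1068306.56.
x̄_B = 1068306.56 / 2125 = 502.7325... → 502.73.

502.73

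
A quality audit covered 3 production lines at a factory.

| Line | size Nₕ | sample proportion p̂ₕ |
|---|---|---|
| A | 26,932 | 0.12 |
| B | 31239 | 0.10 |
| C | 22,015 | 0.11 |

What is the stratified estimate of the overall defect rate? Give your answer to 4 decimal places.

0.1095

Wₕ = Nₕ/N with N = 80186: 0.3359, 0.3896, 0.2745.
p̂_st = 0.3359·0.12 + 0.3896·0.10 + 0.2745·0.11 ≈ 0.109463... → 0.1095.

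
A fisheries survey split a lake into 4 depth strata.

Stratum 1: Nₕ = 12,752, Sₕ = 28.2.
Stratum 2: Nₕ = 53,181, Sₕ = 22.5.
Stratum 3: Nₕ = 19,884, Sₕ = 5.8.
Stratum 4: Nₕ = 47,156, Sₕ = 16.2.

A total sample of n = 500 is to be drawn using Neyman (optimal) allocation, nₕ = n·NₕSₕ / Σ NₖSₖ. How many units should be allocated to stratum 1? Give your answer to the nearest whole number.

74

1: NₕSₕ = 12752·28.2 = 359606.4
2: NₕSₕ = 53181·22.5 = 1196572.5
3: NₕSₕ = 19884·5.8 = 115327.2
4: NₕSₕ = 47156·16.2 = 763927.2
Σ NₕSₕ = 2435433.3.
n_1 = 500·359606.4/2435433.3 = 73.828... → 74.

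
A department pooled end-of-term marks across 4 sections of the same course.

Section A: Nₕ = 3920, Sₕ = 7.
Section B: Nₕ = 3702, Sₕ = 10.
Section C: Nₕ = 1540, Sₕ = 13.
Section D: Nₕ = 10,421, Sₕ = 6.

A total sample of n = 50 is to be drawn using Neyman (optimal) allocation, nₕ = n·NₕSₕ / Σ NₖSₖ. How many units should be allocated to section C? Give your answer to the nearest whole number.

A: NₕSₕ = 3920·7 = 27440
B: NₕSₕ = 3702·10 = 37020
C: NₕSₕ = 1540·13 = 20020
D: NₕSₕ = 10421·6 = 62526
Σ NₕSₕ = 147006.
n_C = 50·20020/147006 = 6.809... → 7.

7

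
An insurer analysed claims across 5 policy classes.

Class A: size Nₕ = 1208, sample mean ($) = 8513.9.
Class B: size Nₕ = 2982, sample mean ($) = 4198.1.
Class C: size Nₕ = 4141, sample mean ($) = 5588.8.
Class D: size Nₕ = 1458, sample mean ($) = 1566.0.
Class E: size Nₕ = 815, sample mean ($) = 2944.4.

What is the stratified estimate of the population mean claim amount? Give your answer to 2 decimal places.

x̄_st = (Σ Nₕx̄ₕ) / (Σ Nₕ) = (1208·8513.9 + 2982·4198.1 + 4141·5588.8 + 1458·1566.0 + 815·2944.4) / 10604
= 50629660.2 / 10604 = 4774.5813... → 4774.58.

4774.58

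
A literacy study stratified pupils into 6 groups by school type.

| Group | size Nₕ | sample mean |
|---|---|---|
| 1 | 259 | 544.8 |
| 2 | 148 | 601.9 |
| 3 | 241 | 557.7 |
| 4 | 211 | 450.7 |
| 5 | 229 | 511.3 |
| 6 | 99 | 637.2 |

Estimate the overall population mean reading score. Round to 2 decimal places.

N = 259 + 148 + 241 + 211 + 229 + 99 = 1187.
The stratified mean weights each stratum mean by its population share Nₕ/N.
Σ Nₕx̄ₕ = 259·544.8 + 148·601.9 + 241·557.7 + 211·450.7 + 229·511.3 + 99·637.2 = 141103.2 + 89081.2 + 134405.7 + 95097.7 + 117087.7 + 63082.8 = 639858.3.
Divide by N: 639858.3 / 1187 = 539.0550... → 539.06.

539.06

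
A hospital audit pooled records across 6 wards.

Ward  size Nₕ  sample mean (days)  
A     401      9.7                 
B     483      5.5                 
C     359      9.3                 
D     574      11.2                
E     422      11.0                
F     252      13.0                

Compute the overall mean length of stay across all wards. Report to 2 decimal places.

N = 401 + 483 + 359 + 574 + 422 + 252 = 2491.
The stratified mean weights each stratum mean by its population share Nₕ/N.
Σ Nₕx̄ₕ = 401·9.7 + 483·5.5 + 359·9.3 + 574·11.2 + 422·11.0 + 252·13.0 = 3889.7 + 2656.5 + 3338.7 + 6428.8 + 4642 + 3276 = 24231.7.
Divide by N: 24231.7 / 2491 = 9.7277... → 9.73.

9.73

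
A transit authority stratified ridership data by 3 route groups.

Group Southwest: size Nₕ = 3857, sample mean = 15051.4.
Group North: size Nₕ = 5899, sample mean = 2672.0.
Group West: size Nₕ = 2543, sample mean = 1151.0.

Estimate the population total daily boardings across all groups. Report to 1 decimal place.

Southwest: 3857·15051.4 = 58053249.8
North: 5899·2672.0 = 15762128
West: 2543·1151.0 = 2926993
τ̂ = Σ Nₕx̄ₕ = 76742370.8.

76742370.8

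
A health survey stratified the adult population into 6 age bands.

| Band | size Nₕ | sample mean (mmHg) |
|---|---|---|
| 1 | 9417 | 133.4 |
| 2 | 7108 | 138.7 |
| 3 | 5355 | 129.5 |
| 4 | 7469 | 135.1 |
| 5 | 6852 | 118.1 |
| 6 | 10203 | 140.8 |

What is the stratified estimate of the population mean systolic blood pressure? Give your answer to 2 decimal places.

133.40

N = 46404; weights Wₕ = Nₕ/N = (0.2029, 0.1532, 0.1154, 0.1610, 0.1477, 0.2199).
x̄_st = Σ Wₕ·x̄ₕ = 0.2029·133.4 + 0.1532·138.7 + 0.1154·129.5 + 0.1610·135.1 + 0.1477·118.1 + 0.2199·140.8 ≈ 133.4033...
→ 133.40.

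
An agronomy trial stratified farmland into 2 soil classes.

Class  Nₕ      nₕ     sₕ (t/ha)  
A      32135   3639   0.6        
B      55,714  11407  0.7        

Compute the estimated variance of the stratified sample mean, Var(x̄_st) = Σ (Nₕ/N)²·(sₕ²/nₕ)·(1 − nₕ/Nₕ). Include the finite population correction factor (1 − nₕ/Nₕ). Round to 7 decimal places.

N = 87849. Term for each stratum: Wₕ²sₕ²/nₕ·(1−nₕ/Nₕ).
Var(x̄_st) = 0.0000117384 + 0.0000137400 = 0.0000254784 → 0.0000255.

0.0000255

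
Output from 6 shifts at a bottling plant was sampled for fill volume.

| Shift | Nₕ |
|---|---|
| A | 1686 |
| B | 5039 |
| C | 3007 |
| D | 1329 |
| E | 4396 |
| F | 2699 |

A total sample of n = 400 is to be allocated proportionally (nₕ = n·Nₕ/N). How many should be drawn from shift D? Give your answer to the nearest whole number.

N = 1686 + 5039 + 3007 + 1329 + 4396 + 2699 = 18156.
n_D = 400·1329/18156 = 29.280... → 29.

29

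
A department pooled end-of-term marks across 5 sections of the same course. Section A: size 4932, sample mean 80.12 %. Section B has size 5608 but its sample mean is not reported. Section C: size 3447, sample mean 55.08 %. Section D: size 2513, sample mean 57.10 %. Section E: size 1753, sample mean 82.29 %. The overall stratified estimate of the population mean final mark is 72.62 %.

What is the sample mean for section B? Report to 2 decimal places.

Σ Nₕx̄ₕ = N·μ, so 5608·x̄_B = 18253·72.62 − (4932·80.12 + 3447·55.08 + 2513·57.10 + 1753·82.29).
= 1325532.86 − 872759.27 = 452773.59.
x̄_B = 452773.59 / 5608 = 80.7371... → 80.74.

80.74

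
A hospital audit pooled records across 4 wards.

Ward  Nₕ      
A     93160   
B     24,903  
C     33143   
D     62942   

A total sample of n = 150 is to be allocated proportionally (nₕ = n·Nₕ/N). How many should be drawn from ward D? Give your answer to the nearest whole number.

Share of ward D = 62942/214148 = 0.29392.
Allocate 150 × 0.29392 = 44.088... → 44.

44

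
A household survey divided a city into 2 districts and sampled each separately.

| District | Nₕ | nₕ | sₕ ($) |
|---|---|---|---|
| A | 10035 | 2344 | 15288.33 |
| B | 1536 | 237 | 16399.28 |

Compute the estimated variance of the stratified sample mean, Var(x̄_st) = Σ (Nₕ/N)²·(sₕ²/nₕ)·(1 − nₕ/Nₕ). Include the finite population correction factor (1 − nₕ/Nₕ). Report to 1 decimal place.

74391.2

N = 11571. Term for each stratum: Wₕ²sₕ²/nₕ·(1−nₕ/Nₕ).
Var(x̄_st) = 57480.5468 + 16910.6303 = 74391.1771 → 74391.2.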